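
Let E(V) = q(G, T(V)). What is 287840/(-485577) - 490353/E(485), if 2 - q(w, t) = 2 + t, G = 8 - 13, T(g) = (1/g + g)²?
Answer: 40081492954722385/26867592615270852 ≈ 1.4918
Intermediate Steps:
T(g) = (g + 1/g)²
G = -5
q(w, t) = -t (q(w, t) = 2 - (2 + t) = 2 + (-2 - t) = -t)
E(V) = -(1 + V²)²/V²
287840/(-485577) - 490353/E(485) = 287840/(-485577) - 490353*(-235225/(1 + 485²)²) = 287840*(-1/485577) - 490353*(-235225/(1 + 235225)²) = -287840/485577 - 490353/((-1*1/235225*235226²)) = -287840/485577 - 490353/((-1*1/235225*55331271076)) = -287840/485577 - 490353/(-55331271076/235225) = -287840/485577 - 490353*(-235225/55331271076) = -287840/485577 + 115343284425/55331271076 = 40081492954722385/26867592615270852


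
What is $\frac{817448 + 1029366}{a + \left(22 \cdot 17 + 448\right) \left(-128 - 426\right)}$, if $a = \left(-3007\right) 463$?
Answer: $- \frac{1846814}{1847629} \approx -0.99956$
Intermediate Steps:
$a = -1392241$
$\frac{817448 + 1029366}{a + \left(22 \cdot 17 + 448\right) \left(-128 - 426\right)} = \frac{817448 + 1029366}{-1392241 + \left(22 \cdot 17 + 448\right) \left(-128 - 426\right)} = \frac{1846814}{-1392241 + \left(374 + 448\right) \left(-128 - 426\right)} = \frac{1846814}{-1392241 + 822 \left(-554\right)} = \frac{1846814}{-1392241 - 455388} = \frac{1846814}{-1847629} = 1846814 \left(- \frac{1}{1847629}\right) = - \frac{1846814}{1847629}$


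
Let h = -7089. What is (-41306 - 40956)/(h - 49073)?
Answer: 41131/28081 ≈ 1.4647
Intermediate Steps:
(-41306 - 40956)/(h - 49073) = (-41306 - 40956)/(-7089 - 49073) = -82262/(-56162) = -82262*(-1/56162) = 41131/28081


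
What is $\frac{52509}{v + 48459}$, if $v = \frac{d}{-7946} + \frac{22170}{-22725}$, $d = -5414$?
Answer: $\frac{316056659355}{291677553616} \approx 1.0836$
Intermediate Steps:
$v = - \frac{1770989}{6019095}$ ($v = - \frac{5414}{-7946} + \frac{22170}{-22725} = \left(-5414\right) \left(- \frac{1}{7946}\right) + 22170 \left(- \frac{1}{22725}\right) = \frac{2707}{3973} - \frac{1478}{1515} = - \frac{1770989}{6019095} \approx -0.29423$)
$\frac{52509}{v + 48459} = \frac{52509}{- \frac{1770989}{6019095} + 48459} = \frac{52509}{\frac{291677553616}{6019095}} = 52509 \cdot \frac{6019095}{291677553616} = \frac{316056659355}{291677553616}$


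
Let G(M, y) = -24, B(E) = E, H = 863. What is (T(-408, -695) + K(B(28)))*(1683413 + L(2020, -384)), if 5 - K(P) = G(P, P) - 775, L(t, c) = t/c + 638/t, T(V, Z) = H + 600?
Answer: 185013548268709/48480 ≈ 3.8163e+9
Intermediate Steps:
T(V, Z) = 1463 (T(V, Z) = 863 + 600 = 1463)
L(t, c) = 638/t + t/c
K(P) = 804 (K(P) = 5 - (-24 - 775) = 5 - 1*(-799) = 5 + 799 = 804)
(T(-408, -695) + K(B(28)))*(1683413 + L(2020, -384)) = (1463 + 804)*(1683413 + (638/2020 + 2020/(-384))) = 2267*(1683413 + (638*(1/2020) + 2020*(-1/384))) = 2267*(1683413 + (319/1010 - 505/96)) = 2267*(1683413 - 239713/48480) = 2267*(81611622527/48480) = 185013548268709/48480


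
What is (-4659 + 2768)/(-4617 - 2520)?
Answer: 31/117 ≈ 0.26496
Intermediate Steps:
(-4659 + 2768)/(-4617 - 2520) = -1891/(-7137) = -1891*(-1/7137) = 31/117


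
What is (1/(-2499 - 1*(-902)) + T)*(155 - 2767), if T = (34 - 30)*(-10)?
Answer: 166857172/1597 ≈ 1.0448e+5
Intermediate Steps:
T = -40 (T = 4*(-10) = -40)
(1/(-2499 - 1*(-902)) + T)*(155 - 2767) = (1/(-2499 - 1*(-902)) - 40)*(155 - 2767) = (1/(-2499 + 902) - 40)*(-2612) = (1/(-1597) - 40)*(-2612) = (-1/1597 - 40)*(-2612) = -63881/1597*(-2612) = 166857172/1597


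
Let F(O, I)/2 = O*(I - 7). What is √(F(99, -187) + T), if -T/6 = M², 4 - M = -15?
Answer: I*√40578 ≈ 201.44*I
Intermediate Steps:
M = 19 (M = 4 - 1*(-15) = 4 + 15 = 19)
F(O, I) = 2*O*(-7 + I) (F(O, I) = 2*(O*(I - 7)) = 2*(O*(-7 + I)) = 2*O*(-7 + I))
T = -2166 (T = -6*19² = -6*361 = -2166)
√(F(99, -187) + T) = √(2*99*(-7 - 187) - 2166) = √(2*99*(-194) - 2166) = √(-38412 - 2166) = √(-40578) = I*√40578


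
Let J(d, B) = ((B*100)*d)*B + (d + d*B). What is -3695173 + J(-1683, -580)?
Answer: -56618840716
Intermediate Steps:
J(d, B) = d + B*d + 100*d*B² (J(d, B) = ((100*B)*d)*B + (d + B*d) = (100*B*d)*B + (d + B*d) = 100*d*B² + (d + B*d) = d + B*d + 100*d*B²)
-3695173 + J(-1683, -580) = -3695173 - 1683*(1 - 580 + 100*(-580)²) = -3695173 - 1683*(1 - 580 + 100*336400) = -3695173 - 1683*(1 - 580 + 33640000) = -3695173 - 1683*33639421 = -3695173 - 56615145543 = -56618840716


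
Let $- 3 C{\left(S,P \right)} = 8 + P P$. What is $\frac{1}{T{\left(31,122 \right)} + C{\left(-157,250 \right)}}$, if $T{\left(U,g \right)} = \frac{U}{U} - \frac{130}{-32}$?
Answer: $- \frac{16}{333295} \approx -4.8006 \cdot 10^{-5}$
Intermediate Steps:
$C{\left(S,P \right)} = - \frac{8}{3} - \frac{P^{2}}{3}$ ($C{\left(S,P \right)} = - \frac{8 + P P}{3} = - \frac{8 + P^{2}}{3} = - \frac{8}{3} - \frac{P^{2}}{3}$)
$T{\left(U,g \right)} = \frac{81}{16}$ ($T{\left(U,g \right)} = 1 - - \frac{65}{16} = 1 + \frac{65}{16} = \frac{81}{16}$)
$\frac{1}{T{\left(31,122 \right)} + C{\left(-157,250 \right)}} = \frac{1}{\frac{81}{16} - \left(\frac{8}{3} + \frac{250^{2}}{3}\right)} = \frac{1}{\frac{81}{16} - 20836} = \frac{1}{- \frac{333295}{16}} = - \frac{16}{333295}$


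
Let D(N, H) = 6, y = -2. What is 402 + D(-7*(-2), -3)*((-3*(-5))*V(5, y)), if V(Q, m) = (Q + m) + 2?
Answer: 852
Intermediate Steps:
V(Q, m) = 2 + Q + m
402 + D(-7*(-2), -3)*((-3*(-5))*V(5, y)) = 402 + 6*((-3*(-5))*(2 + 5 - 2)) = 402 + 6*(15*5) = 402 + 6*75 = 402 + 450 = 852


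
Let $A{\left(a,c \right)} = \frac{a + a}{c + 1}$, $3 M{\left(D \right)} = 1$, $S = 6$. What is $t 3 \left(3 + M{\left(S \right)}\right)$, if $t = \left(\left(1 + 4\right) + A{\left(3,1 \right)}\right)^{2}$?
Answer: $640$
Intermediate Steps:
$M{\left(D \right)} = \frac{1}{3}$ ($M{\left(D \right)} = \frac{1}{3} \cdot 1 = \frac{1}{3}$)
$A{\left(a,c \right)} = \frac{2 a}{1 + c}$
$t = 64$ ($t = \left(\left(1 + 4\right) + 2 \cdot 3 \frac{1}{1 + 1}\right)^{2} = \left(5 + 2 \cdot 3 \cdot \frac{1}{2}\right)^{2} = \left(5 + 3\right)^{2} = 8^{2} = 64$)
$t 3 \left(3 + M{\left(S \right)}\right) = 64 \cdot 3 \left(3 + \frac{1}{3}\right) = 64 \cdot 3 \cdot \frac{10}{3} = 64 \cdot 10 = 640$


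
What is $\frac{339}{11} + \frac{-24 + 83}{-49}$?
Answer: $\frac{15962}{539} \approx 29.614$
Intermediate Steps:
$\frac{339}{11} + \frac{-24 + 83}{-49} = 339 \cdot \frac{1}{11} + 59 \left(- \frac{1}{49}\right) = \frac{339}{11} - \frac{59}{49} = \frac{15962}{539}$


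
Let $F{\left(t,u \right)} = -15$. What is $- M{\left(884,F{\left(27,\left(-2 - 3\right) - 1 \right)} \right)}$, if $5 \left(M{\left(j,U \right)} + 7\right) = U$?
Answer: $10$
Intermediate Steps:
$M{\left(j,U \right)} = -7 + \frac{U}{5}$
$- M{\left(884,F{\left(27,\left(-2 - 3\right) - 1 \right)} \right)} = - (-7 + \frac{1}{5} \left(-15\right)) = - (-7 - 3) = \left(-1\right) \left(-10\right) = 10$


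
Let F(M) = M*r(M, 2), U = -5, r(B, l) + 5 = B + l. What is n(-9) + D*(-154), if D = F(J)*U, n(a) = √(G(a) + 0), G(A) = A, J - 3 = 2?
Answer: 7700 + 3*I ≈ 7700.0 + 3.0*I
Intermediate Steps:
J = 5 (J = 3 + 2 = 5)
r(B, l) = -5 + B + l (r(B, l) = -5 + (B + l) = -5 + B + l)
n(a) = √a (n(a) = √(a + 0) = √a)
F(M) = M*(-3 + M) (F(M) = M*(-5 + M + 2) = M*(-3 + M))
D = -50 (D = (5*(-3 + 5))*(-5) = (5*2)*(-5) = 10*(-5) = -50)
n(-9) + D*(-154) = √(-9) - 50*(-154) = 3*I + 7700 = 7700 + 3*I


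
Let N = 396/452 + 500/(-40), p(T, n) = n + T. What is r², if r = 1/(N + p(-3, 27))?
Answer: 51076/7823209 ≈ 0.0065288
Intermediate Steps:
p(T, n) = T + n
N = -2627/226 (N = 396*(1/452) + 500*(-1/40) = 99/113 - 25/2 = -2627/226 ≈ -11.624)
r = 226/2797 (r = 1/(-2627/226 + (-3 + 27)) = 1/(-2627/226 + 24) = 1/(2797/226) = 226/2797 ≈ 0.080801)
r² = (226/2797)² = 51076/7823209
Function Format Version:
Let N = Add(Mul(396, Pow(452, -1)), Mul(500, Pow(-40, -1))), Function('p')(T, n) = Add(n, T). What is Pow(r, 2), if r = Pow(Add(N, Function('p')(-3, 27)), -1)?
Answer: Rational(51076, 7823209) ≈ 0.0065288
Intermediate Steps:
Function('p')(T, n) = Add(T, n)
N = Rational(-2627, 226) (N = Add(Mul(396, Rational(1, 452)), Mul(500, Rational(-1, 40))) = Add(Rational(99, 113), Rational(-25, 2)) = Rational(-2627, 226) ≈ -11.624)
r = Rational(226, 2797) (r = Pow(Add(Rational(-2627, 226), Add(-3, 27)), -1) = Pow(Add(Rational(-2627, 226), 24), -1) = Pow(Rational(2797, 226), -1) = Rational(226, 2797) ≈ 0.080801)
Pow(r, 2) = Pow(Rational(226, 2797), 2) = Rational(51076, 7823209)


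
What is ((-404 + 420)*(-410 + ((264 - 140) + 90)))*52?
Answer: -163072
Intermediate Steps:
((-404 + 420)*(-410 + ((264 - 140) + 90)))*52 = (16*(-410 + (124 + 90)))*52 = (16*(-410 + 214))*52 = (16*(-196))*52 = -3136*52 = -163072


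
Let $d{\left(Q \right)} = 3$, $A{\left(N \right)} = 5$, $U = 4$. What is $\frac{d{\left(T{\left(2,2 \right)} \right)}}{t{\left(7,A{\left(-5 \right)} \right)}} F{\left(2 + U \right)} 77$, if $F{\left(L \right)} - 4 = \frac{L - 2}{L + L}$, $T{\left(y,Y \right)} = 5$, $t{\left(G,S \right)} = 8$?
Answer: $\frac{1001}{8} \approx 125.13$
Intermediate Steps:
$F{\left(L \right)} = 4 + \frac{-2 + L}{2 L}$ ($F{\left(L \right)} = 4 + \frac{L - 2}{L + L} = 4 + \frac{-2 + L}{2 L}$)
$\frac{d{\left(T{\left(2,2 \right)} \right)}}{t{\left(7,A{\left(-5 \right)} \right)}} F{\left(2 + U \right)} 77 = \frac{3}{8} \left(\frac{9}{2} - \frac{1}{2 + 4}\right) 77 = 3 \cdot \frac{1}{8} \left(\frac{9}{2} - \frac{1}{6}\right) 77 = \frac{3 \left(\frac{9}{2} - \frac{1}{6}\right)}{8} \cdot 77 = \frac{3}{8} \cdot \frac{13}{3} \cdot 77 = \frac{13}{8} \cdot 77 = \frac{1001}{8}$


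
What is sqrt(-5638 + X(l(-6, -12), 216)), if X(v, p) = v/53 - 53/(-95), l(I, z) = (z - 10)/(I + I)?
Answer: I*sqrt(5144946707010)/30210 ≈ 75.083*I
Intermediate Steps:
l(I, z) = (-10 + z)/(2*I) (l(I, z) = (-10 + z)/((2*I)) = (-10 + z)*(1/(2*I)) = (-10 + z)/(2*I))
X(v, p) = 53/95 + v/53 (X(v, p) = v*(1/53) - 53*(-1/95) = v/53 + 53/95 = 53/95 + v/53)
sqrt(-5638 + X(l(-6, -12), 216)) = sqrt(-5638 + (53/95 + ((1/2)*(-10 - 12)/(-6))/53)) = sqrt(-5638 + (53/95 + ((1/2)*(-1/6)*(-22))/53)) = sqrt(-5638 + (53/95 + (1/53)*(11/6))) = sqrt(-5638 + (53/95 + 11/318)) = sqrt(-5638 + 17899/30210) = sqrt(-170306081/30210) = I*sqrt(5144946707010)/30210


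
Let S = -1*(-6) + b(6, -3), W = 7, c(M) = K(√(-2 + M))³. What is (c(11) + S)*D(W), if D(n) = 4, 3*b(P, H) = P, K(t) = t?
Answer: 140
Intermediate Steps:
c(M) = (-2 + M)^(3/2) (c(M) = (√(-2 + M))³ = (-2 + M)^(3/2))
b(P, H) = P/3
S = 8 (S = -1*(-6) + (⅓)*6 = 6 + 2 = 8)
(c(11) + S)*D(W) = ((-2 + 11)^(3/2) + 8)*4 = (9^(3/2) + 8)*4 = (27 + 8)*4 = 35*4 = 140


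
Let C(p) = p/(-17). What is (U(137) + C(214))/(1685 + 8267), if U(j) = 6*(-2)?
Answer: -209/84592 ≈ -0.0024707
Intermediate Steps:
C(p) = -p/17 (C(p) = p*(-1/17) = -p/17)
U(j) = -12
(U(137) + C(214))/(1685 + 8267) = (-12 - 1/17*214)/(1685 + 8267) = (-12 - 214/17)/9952 = -418/17*1/9952 = -209/84592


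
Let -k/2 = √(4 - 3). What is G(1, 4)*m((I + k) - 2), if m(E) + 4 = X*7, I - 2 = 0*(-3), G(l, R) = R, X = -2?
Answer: -72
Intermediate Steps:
I = 2 (I = 2 + 0*(-3) = 2 + 0 = 2)
k = -2 (k = -2*√(4 - 3) = -2*√1 = -2*1 = -2)
m(E) = -18 (m(E) = -4 - 2*7 = -4 - 14 = -18)
G(1, 4)*m((I + k) - 2) = 4*(-18) = -72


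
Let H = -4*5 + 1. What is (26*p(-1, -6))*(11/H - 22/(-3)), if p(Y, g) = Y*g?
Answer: 20020/19 ≈ 1053.7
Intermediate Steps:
H = -19 (H = -20 + 1 = -19)
(26*p(-1, -6))*(11/H - 22/(-3)) = (26*(-1*(-6)))*(11/(-19) - 22/(-3)) = (26*6)*(11*(-1/19) - 22*(-⅓)) = 156*(-11/19 + 22/3) = 156*(385/57) = 20020/19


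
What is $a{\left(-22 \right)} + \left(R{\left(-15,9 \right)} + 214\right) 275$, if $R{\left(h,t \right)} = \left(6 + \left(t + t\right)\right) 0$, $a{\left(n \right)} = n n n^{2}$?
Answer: $293106$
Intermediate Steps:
$a{\left(n \right)} = n^{4}$ ($a{\left(n \right)} = n^{2} n^{2} = n^{4}$)
$R{\left(h,t \right)} = 0$ ($R{\left(h,t \right)} = \left(6 + 2 t\right) 0 = 0$)
$a{\left(-22 \right)} + \left(R{\left(-15,9 \right)} + 214\right) 275 = \left(-22\right)^{4} + \left(0 + 214\right) 275 = 234256 + 214 \cdot 275 = 234256 + 58850 = 293106$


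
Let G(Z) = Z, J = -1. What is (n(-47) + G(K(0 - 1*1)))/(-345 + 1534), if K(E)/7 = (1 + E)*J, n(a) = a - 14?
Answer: -61/1189 ≈ -0.051304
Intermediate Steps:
n(a) = -14 + a
K(E) = -7 - 7*E (K(E) = 7*((1 + E)*(-1)) = 7*(-1 - E) = -7 - 7*E)
(n(-47) + G(K(0 - 1*1)))/(-345 + 1534) = ((-14 - 47) + (-7 - 7*(0 - 1*1)))/(-345 + 1534) = (-61 + (-7 - 7*(0 - 1)))/1189 = (-61 + (-7 - 7*(-1)))*(1/1189) = (-61 + (-7 + 7))*(1/1189) = (-61 + 0)*(1/1189) = -61*1/1189 = -61/1189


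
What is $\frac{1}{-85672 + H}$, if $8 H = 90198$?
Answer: $- \frac{4}{297589} \approx -1.3441 \cdot 10^{-5}$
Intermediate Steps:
$H = \frac{45099}{4}$ ($H = \frac{1}{8} \cdot 90198 = \frac{45099}{4} \approx 11275.0$)
$\frac{1}{-85672 + H} = \frac{1}{-85672 + \frac{45099}{4}} = \frac{1}{- \frac{297589}{4}} = - \frac{4}{297589}$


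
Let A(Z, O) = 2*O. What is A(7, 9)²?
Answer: 324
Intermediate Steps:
A(7, 9)² = (2*9)² = 18² = 324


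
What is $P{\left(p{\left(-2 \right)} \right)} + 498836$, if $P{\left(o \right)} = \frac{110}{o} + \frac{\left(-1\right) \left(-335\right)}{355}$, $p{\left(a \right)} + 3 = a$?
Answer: $\frac{35415861}{71} \approx 4.9882 \cdot 10^{5}$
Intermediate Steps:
$p{\left(a \right)} = -3 + a$
$P{\left(o \right)} = \frac{67}{71} + \frac{110}{o}$ ($P{\left(o \right)} = \frac{110}{o} + 335 \cdot \frac{1}{355} = \frac{110}{o} + \frac{67}{71} = \frac{67}{71} + \frac{110}{o}$)
$P{\left(p{\left(-2 \right)} \right)} + 498836 = \left(\frac{67}{71} + \frac{110}{-3 - 2}\right) + 498836 = \left(\frac{67}{71} + \frac{110}{-5}\right) + 498836 = \left(\frac{67}{71} + 110 \left(- \frac{1}{5}\right)\right) + 498836 = \left(\frac{67}{71} - 22\right) + 498836 = - \frac{1495}{71} + 498836 = \frac{35415861}{71}$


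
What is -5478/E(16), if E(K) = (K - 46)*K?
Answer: 913/80 ≈ 11.413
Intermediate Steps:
E(K) = K*(-46 + K) (E(K) = (-46 + K)*K = K*(-46 + K))
-5478/E(16) = -5478*1/(16*(-46 + 16)) = -5478/(16*(-30)) = -5478/(-480) = -5478*(-1/480) = 913/80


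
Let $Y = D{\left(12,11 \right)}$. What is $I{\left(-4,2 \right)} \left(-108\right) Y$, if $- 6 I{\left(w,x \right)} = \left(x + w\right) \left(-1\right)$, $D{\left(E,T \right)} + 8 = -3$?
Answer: $-396$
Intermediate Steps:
$D{\left(E,T \right)} = -11$ ($D{\left(E,T \right)} = -8 - 3 = -11$)
$Y = -11$
$I{\left(w,x \right)} = \frac{w}{6} + \frac{x}{6}$ ($I{\left(w,x \right)} = - \frac{\left(x + w\right) \left(-1\right)}{6} = - \frac{\left(w + x\right) \left(-1\right)}{6} = - \frac{- w - x}{6} = \frac{w}{6} + \frac{x}{6}$)
$I{\left(-4,2 \right)} \left(-108\right) Y = \left(\frac{1}{6} \left(-4\right) + \frac{1}{6} \cdot 2\right) \left(-108\right) \left(-11\right) = \left(- \frac{2}{3} + \frac{1}{3}\right) \left(-108\right) \left(-11\right) = \left(- \frac{1}{3}\right) \left(-108\right) \left(-11\right) = 36 \left(-11\right) = -396$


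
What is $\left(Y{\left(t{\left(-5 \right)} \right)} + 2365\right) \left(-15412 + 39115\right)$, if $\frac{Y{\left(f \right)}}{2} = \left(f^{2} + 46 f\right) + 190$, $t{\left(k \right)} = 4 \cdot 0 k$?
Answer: $65064735$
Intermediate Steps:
$t{\left(k \right)} = 0$ ($t{\left(k \right)} = 0 k = 0$)
$Y{\left(f \right)} = 380 + 2 f^{2} + 92 f$ ($Y{\left(f \right)} = 2 \left(\left(f^{2} + 46 f\right) + 190\right) = 2 \left(190 + f^{2} + 46 f\right) = 380 + 2 f^{2} + 92 f$)
$\left(Y{\left(t{\left(-5 \right)} \right)} + 2365\right) \left(-15412 + 39115\right) = \left(\left(380 + 2 \cdot 0^{2} + 92 \cdot 0\right) + 2365\right) \left(-15412 + 39115\right) = \left(\left(380 + 2 \cdot 0 + 0\right) + 2365\right) 23703 = \left(\left(380 + 0 + 0\right) + 2365\right) 23703 = \left(380 + 2365\right) 23703 = 2745 \cdot 23703 = 65064735$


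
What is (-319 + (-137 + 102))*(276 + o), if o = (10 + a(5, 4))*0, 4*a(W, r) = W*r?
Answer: -97704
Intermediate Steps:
a(W, r) = W*r/4 (a(W, r) = (W*r)/4 = W*r/4)
o = 0 (o = (10 + (¼)*5*4)*0 = (10 + 5)*0 = 15*0 = 0)
(-319 + (-137 + 102))*(276 + o) = (-319 + (-137 + 102))*(276 + 0) = (-319 - 35)*276 = -354*276 = -97704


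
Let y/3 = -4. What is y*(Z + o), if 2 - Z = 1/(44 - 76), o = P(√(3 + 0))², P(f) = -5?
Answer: -2595/8 ≈ -324.38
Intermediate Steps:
y = -12 (y = 3*(-4) = -12)
o = 25 (o = (-5)² = 25)
Z = 65/32 (Z = 2 - 1/(44 - 76) = 2 - 1/(-32) = 2 - 1*(-1/32) = 2 + 1/32 = 65/32 ≈ 2.0313)
y*(Z + o) = -12*(65/32 + 25) = -12*865/32 = -2595/8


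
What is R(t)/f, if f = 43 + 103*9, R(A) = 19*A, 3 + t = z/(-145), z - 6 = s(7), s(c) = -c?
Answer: -4123/70325 ≈ -0.058628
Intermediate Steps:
z = -1 (z = 6 - 1*7 = 6 - 7 = -1)
t = -434/145 (t = -3 - 1/(-145) = -3 - 1*(-1/145) = -3 + 1/145 = -434/145 ≈ -2.9931)
f = 970 (f = 43 + 927 = 970)
R(t)/f = (19*(-434/145))/970 = -8246/145*1/970 = -4123/70325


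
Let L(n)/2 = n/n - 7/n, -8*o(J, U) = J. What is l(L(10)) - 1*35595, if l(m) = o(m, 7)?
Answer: -1423803/40 ≈ -35595.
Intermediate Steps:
o(J, U) = -J/8
L(n) = 2 - 14/n (L(n) = 2*(n/n - 7/n) = 2*(1 - 7/n) = 2 - 14/n)
l(m) = -m/8
l(L(10)) - 1*35595 = -(2 - 14/10)/8 - 1*35595 = -(2 - 14*⅒)/8 - 35595 = -(2 - 7/5)/8 - 35595 = -⅛*⅗ - 35595 = -3/40 - 35595 = -1423803/40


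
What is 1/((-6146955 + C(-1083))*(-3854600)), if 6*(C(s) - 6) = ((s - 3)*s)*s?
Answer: 1/841998276646800 ≈ 1.1877e-15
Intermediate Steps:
C(s) = 6 + s²*(-3 + s)/6 (C(s) = 6 + (((s - 3)*s)*s)/6 = 6 + (((-3 + s)*s)*s)/6 = 6 + ((s*(-3 + s))*s)/6 = 6 + (s²*(-3 + s))/6 = 6 + s²*(-3 + s)/6)
1/((-6146955 + C(-1083))*(-3854600)) = 1/((-6146955 + (6 - ½*(-1083)² + (⅙)*(-1083)³))*(-3854600)) = -1/3854600/(-6146955 + (6 - ½*1172889 + (⅙)*(-1270238787))) = -1/3854600/(-6146955 + (6 - 1172889/2 - 423412929/2)) = -1/3854600/(-6146955 - 212292903) = -1/3854600/(-218439858) = -1/218439858*(-1/3854600) = 1/841998276646800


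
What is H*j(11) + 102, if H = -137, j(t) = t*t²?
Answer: -182245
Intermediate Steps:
j(t) = t³
H*j(11) + 102 = -137*11³ + 102 = -137*1331 + 102 = -182347 + 102 = -182245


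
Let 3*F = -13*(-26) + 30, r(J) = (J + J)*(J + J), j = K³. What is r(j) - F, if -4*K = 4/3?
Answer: -89420/729 ≈ -122.66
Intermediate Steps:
K = -⅓ (K = -1/3 = -¼*4/3 = -⅓ ≈ -0.33333)
j = -1/27 (j = (-⅓)³ = -1/27 ≈ -0.037037)
r(J) = 4*J² (r(J) = (2*J)*(2*J) = 4*J²)
F = 368/3 (F = (-13*(-26) + 30)/3 = (338 + 30)/3 = (⅓)*368 = 368/3 ≈ 122.67)
r(j) - F = 4*(-1/27)² - 1*368/3 = 4*(1/729) - 368/3 = 4/729 - 368/3 = -89420/729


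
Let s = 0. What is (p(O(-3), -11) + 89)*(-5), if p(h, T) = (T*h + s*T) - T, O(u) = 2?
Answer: -390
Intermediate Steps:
p(h, T) = -T + T*h (p(h, T) = (T*h + 0*T) - T = (T*h + 0) - T = T*h - T = -T + T*h)
(p(O(-3), -11) + 89)*(-5) = (-11*(-1 + 2) + 89)*(-5) = (-11*1 + 89)*(-5) = (-11 + 89)*(-5) = 78*(-5) = -390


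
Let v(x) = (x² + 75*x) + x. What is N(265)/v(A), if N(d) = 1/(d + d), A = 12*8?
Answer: 1/8751360 ≈ 1.1427e-7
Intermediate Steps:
A = 96
N(d) = 1/(2*d)
v(x) = x² + 76*x
N(265)/v(A) = ((½)/265)/((96*(76 + 96))) = ((½)*(1/265))/((96*172)) = (1/530)/16512 = (1/530)*(1/16512) = 1/8751360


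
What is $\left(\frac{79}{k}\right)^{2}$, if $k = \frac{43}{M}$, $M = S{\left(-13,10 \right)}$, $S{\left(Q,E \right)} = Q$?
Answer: $\frac{1054729}{1849} \approx 570.43$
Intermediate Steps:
$M = -13$
$k = - \frac{43}{13}$ ($k = \frac{43}{-13} = 43 \left(- \frac{1}{13}\right) = - \frac{43}{13} \approx -3.3077$)
$\left(\frac{79}{k}\right)^{2} = \left(\frac{79}{- \frac{43}{13}}\right)^{2} = \left(79 \left(- \frac{13}{43}\right)\right)^{2} = \left(- \frac{1027}{43}\right)^{2} = \frac{1054729}{1849}$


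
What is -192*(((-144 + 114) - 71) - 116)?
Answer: 41664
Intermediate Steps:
-192*(((-144 + 114) - 71) - 116) = -192*((-30 - 71) - 116) = -192*(-101 - 116) = -192*(-217) = 41664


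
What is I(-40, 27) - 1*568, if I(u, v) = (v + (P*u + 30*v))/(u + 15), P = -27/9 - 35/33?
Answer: -501581/825 ≈ -607.98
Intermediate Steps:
P = -134/33 (P = -27*⅑ - 35*1/33 = -3 - 35/33 = -134/33 ≈ -4.0606)
I(u, v) = (31*v - 134*u/33)/(15 + u) (I(u, v) = (v + (-134*u/33 + 30*v))/(u + 15) = (v + (30*v - 134*u/33))/(15 + u) = (31*v - 134*u/33)/(15 + u))
I(-40, 27) - 1*568 = (-134*(-40) + 1023*27)/(33*(15 - 40)) - 1*568 = (1/33)*(5360 + 27621)/(-25) - 568 = (1/33)*(-1/25)*32981 - 568 = -32981/825 - 568 = -501581/825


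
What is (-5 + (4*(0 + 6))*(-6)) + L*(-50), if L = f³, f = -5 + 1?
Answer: 3051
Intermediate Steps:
f = -4
L = -64 (L = (-4)³ = -64)
(-5 + (4*(0 + 6))*(-6)) + L*(-50) = (-5 + (4*(0 + 6))*(-6)) - 64*(-50) = (-5 + (4*6)*(-6)) + 3200 = (-5 + 24*(-6)) + 3200 = (-5 - 144) + 3200 = -149 + 3200 = 3051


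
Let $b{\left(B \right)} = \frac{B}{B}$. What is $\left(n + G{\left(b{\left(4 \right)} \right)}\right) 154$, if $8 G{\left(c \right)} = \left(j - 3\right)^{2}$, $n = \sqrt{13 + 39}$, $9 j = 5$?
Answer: $\frac{9317}{81} + 308 \sqrt{13} \approx 1225.5$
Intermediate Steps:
$j = \frac{5}{9}$ ($j = \frac{1}{9} \cdot 5 = \frac{5}{9} \approx 0.55556$)
$b{\left(B \right)} = 1$
$n = 2 \sqrt{13}$ ($n = \sqrt{52} = 2 \sqrt{13} \approx 7.2111$)
$G{\left(c \right)} = \frac{121}{162}$ ($G{\left(c \right)} = \frac{\left(\frac{5}{9} - 3\right)^{2}}{8} = \frac{\left(- \frac{22}{9}\right)^{2}}{8} = \frac{1}{8} \cdot \frac{484}{81} = \frac{121}{162}$)
$\left(n + G{\left(b{\left(4 \right)} \right)}\right) 154 = \left(2 \sqrt{13} + \frac{121}{162}\right) 154 = \left(\frac{121}{162} + 2 \sqrt{13}\right) 154 = \frac{9317}{81} + 308 \sqrt{13}$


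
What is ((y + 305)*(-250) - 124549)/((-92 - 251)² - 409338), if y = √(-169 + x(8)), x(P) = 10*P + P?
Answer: 200799/291689 + 2250*I/291689 ≈ 0.6884 + 0.0077137*I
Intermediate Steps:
x(P) = 11*P
y = 9*I (y = √(-169 + 11*8) = √(-169 + 88) = √(-81) = 9*I ≈ 9.0*I)
((y + 305)*(-250) - 124549)/((-92 - 251)² - 409338) = ((9*I + 305)*(-250) - 124549)/((-92 - 251)² - 409338) = ((305 + 9*I)*(-250) - 124549)/((-343)² - 409338) = ((-76250 - 2250*I) - 124549)/(117649 - 409338) = (-200799 - 2250*I)/(-291689) = (-200799 - 2250*I)*(-1/291689) = 200799/291689 + 2250*I/291689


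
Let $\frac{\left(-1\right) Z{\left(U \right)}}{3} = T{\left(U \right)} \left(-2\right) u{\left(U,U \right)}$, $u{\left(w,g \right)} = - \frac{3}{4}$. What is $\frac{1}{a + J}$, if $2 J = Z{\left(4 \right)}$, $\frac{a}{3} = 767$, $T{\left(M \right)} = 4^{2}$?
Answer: $\frac{1}{2265} \approx 0.0004415$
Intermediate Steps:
$u{\left(w,g \right)} = - \frac{3}{4}$ ($u{\left(w,g \right)} = \left(-3\right) \frac{1}{4} = - \frac{3}{4}$)
$T{\left(M \right)} = 16$
$Z{\left(U \right)} = -72$ ($Z{\left(U \right)} = - 3 \cdot 16 \left(-2\right) \left(- \frac{3}{4}\right) = - 3 \left(\left(-32\right) \left(- \frac{3}{4}\right)\right) = \left(-3\right) 24 = -72$)
$a = 2301$ ($a = 3 \cdot 767 = 2301$)
$J = -36$ ($J = \frac{1}{2} \left(-72\right) = -36$)
$\frac{1}{a + J} = \frac{1}{2301 - 36} = \frac{1}{2265}$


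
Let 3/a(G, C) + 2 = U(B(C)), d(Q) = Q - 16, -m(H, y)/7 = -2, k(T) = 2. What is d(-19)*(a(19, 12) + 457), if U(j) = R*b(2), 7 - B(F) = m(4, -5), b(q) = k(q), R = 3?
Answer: -64085/4 ≈ -16021.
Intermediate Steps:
m(H, y) = 14 (m(H, y) = -7*(-2) = 14)
b(q) = 2
B(F) = -7 (B(F) = 7 - 1*14 = 7 - 14 = -7)
d(Q) = -16 + Q
U(j) = 6 (U(j) = 3*2 = 6)
a(G, C) = 3/4 (a(G, C) = 3/(-2 + 6) = 3/4)
d(-19)*(a(19, 12) + 457) = (-16 - 19)*(3/4 + 457) = -35*1831/4 = -64085/4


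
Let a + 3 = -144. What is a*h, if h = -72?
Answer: 10584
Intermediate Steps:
a = -147 (a = -3 - 144 = -147)
a*h = -147*(-72) = 10584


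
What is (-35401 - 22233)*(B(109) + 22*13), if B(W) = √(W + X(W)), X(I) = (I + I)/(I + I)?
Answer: -16483324 - 57634*√110 ≈ -1.7088e+7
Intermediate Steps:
X(I) = 1 (X(I) = (2*I)/((2*I)) = (2*I)*(1/(2*I)) = 1)
B(W) = √(1 + W) (B(W) = √(W + 1) = √(1 + W))
(-35401 - 22233)*(B(109) + 22*13) = (-35401 - 22233)*(√(1 + 109) + 22*13) = -57634*(√110 + 286) = -57634*(286 + √110) = -16483324 - 57634*√110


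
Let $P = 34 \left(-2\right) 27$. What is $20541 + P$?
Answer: $18705$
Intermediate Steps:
$P = -1836$ ($P = \left(-68\right) 27 = -1836$)
$20541 + P = 20541 - 1836 = 18705$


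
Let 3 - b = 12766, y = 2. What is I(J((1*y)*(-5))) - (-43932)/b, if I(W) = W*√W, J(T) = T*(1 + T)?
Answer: -43932/12763 + 270*√10 ≈ 850.37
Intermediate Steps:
b = -12763 (b = 3 - 1*12766 = 3 - 12766 = -12763)
I(W) = W^(3/2)
I(J((1*y)*(-5))) - (-43932)/b = (((1*2)*(-5))*(1 + (1*2)*(-5)))^(3/2) - (-43932)/(-12763) = ((2*(-5))*(1 + 2*(-5)))^(3/2) - (-43932)*(-1)/12763 = (-10*(1 - 10))^(3/2) - 1*43932/12763 = (-10*(-9))^(3/2) - 43932/12763 = 90^(3/2) - 43932/12763 = 270*√10 - 43932/12763 = -43932/12763 + 270*√10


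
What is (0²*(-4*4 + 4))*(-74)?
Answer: 0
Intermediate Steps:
(0²*(-4*4 + 4))*(-74) = (0*(-16 + 4))*(-74) = (0*(-12))*(-74) = 0*(-74) = 0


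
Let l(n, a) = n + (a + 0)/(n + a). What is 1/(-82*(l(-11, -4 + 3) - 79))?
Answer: 6/44239 ≈ 0.00013563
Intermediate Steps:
l(n, a) = n + a/(a + n)
1/(-82*(l(-11, -4 + 3) - 79)) = 1/(-82*(((-4 + 3) + (-11)² + (-4 + 3)*(-11))/((-4 + 3) - 11) - 79)) = 1/(-82*((-1 + 121 - 1*(-11))/(-1 - 11) - 79)) = 1/(-82*((-1 + 121 + 11)/(-12) - 79)) = 1/(-82*(-1/12*131 - 79)) = 1/(-82*(-131/12 - 79)) = 1/(-82*(-1079/12)) = 1/(44239/6) = 6/44239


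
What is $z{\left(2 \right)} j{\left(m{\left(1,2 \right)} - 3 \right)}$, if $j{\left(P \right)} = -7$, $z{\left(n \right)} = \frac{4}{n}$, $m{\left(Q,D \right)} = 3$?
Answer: $-14$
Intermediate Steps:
$z{\left(2 \right)} j{\left(m{\left(1,2 \right)} - 3 \right)} = \frac{4}{2} \left(-7\right) = 4 \cdot \frac{1}{2} \left(-7\right) = 2 \left(-7\right) = -14$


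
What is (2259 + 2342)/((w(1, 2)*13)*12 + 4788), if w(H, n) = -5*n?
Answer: 4601/3228 ≈ 1.4253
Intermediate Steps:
(2259 + 2342)/((w(1, 2)*13)*12 + 4788) = (2259 + 2342)/((-5*2*13)*12 + 4788) = 4601/(-10*13*12 + 4788) = 4601/(-130*12 + 4788) = 4601/(-1560 + 4788) = 4601/3228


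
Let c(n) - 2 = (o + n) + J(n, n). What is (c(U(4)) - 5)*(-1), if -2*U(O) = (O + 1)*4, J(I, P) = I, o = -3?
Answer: 26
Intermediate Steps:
U(O) = -2 - 2*O (U(O) = -(O + 1)*4/2 = -(1 + O)*4/2 = -(4 + 4*O)/2 = -2 - 2*O)
c(n) = -1 + 2*n (c(n) = 2 + ((-3 + n) + n) = 2 + (-3 + 2*n) = -1 + 2*n)
(c(U(4)) - 5)*(-1) = ((-1 + 2*(-2 - 2*4)) - 5)*(-1) = ((-1 + 2*(-2 - 8)) - 5)*(-1) = ((-1 + 2*(-10)) - 5)*(-1) = ((-1 - 20) - 5)*(-1) = (-21 - 5)*(-1) = -26*(-1) = 26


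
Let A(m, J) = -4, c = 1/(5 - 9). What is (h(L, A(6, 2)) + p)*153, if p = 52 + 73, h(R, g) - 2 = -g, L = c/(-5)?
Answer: 20043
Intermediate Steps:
c = -¼ (c = 1/(-4) = -¼ ≈ -0.25000)
L = 1/20 (L = -¼/(-5) = -¼*(-⅕) = 1/20 ≈ 0.050000)
h(R, g) = 2 - g
p = 125
(h(L, A(6, 2)) + p)*153 = ((2 - 1*(-4)) + 125)*153 = ((2 + 4) + 125)*153 = (6 + 125)*153 = 131*153 = 20043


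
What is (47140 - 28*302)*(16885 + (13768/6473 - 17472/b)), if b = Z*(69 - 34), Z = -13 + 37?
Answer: 21116770586332/32365 ≈ 6.5246e+8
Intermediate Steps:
Z = 24
b = 840 (b = 24*(69 - 34) = 24*35 = 840)
(47140 - 28*302)*(16885 + (13768/6473 - 17472/b)) = (47140 - 28*302)*(16885 + (13768/6473 - 17472/840)) = (47140 - 8456)*(16885 + (13768*(1/6473) - 17472*1/840)) = 38684*(16885 + (13768/6473 - 104/5)) = 38684*(16885 - 604352/32365) = 38684*(545878673/32365) = 21116770586332/32365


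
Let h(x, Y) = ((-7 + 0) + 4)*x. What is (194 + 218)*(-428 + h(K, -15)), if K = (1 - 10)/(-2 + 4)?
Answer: -170774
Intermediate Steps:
K = -9/2 ≈ -4.5000
h(x, Y) = -3*x (h(x, Y) = (-7 + 4)*x = -3*x)
(194 + 218)*(-428 + h(K, -15)) = (194 + 218)*(-428 - 3*(-9/2)) = 412*(-428 + 27/2) = 412*(-829/2) = -170774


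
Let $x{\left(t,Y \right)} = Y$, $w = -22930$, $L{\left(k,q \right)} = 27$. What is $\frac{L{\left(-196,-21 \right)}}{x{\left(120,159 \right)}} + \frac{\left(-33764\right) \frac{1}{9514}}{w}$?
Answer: $\frac{491298418}{2890567265} \approx 0.16997$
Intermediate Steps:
$\frac{L{\left(-196,-21 \right)}}{x{\left(120,159 \right)}} + \frac{\left(-33764\right) \frac{1}{9514}}{w} = \frac{27}{159} + \frac{\left(-33764\right) \frac{1}{9514}}{-22930} = 27 \cdot \frac{1}{159} + \left(-33764\right) \frac{1}{9514} \left(- \frac{1}{22930}\right) = \frac{9}{53} - - \frac{8441}{54539005} = \frac{9}{53} + \frac{8441}{54539005} = \frac{491298418}{2890567265}$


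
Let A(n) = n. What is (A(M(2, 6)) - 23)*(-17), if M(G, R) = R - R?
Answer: 391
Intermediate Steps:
M(G, R) = 0
(A(M(2, 6)) - 23)*(-17) = (0 - 23)*(-17) = -23*(-17) = 391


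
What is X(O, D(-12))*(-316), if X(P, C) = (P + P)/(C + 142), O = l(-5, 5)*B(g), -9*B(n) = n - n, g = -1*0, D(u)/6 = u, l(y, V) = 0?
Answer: 0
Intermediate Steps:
D(u) = 6*u
g = 0
B(n) = 0 (B(n) = -(n - n)/9 = -1/9*0 = 0)
O = 0 (O = 0*0 = 0)
X(P, C) = 2*P/(142 + C) (X(P, C) = (2*P)/(142 + C) = 2*P/(142 + C))
X(O, D(-12))*(-316) = (2*0/(142 + 6*(-12)))*(-316) = (2*0/(142 - 72))*(-316) = (2*0/70)*(-316) = (2*0*(1/70))*(-316) = 0*(-316) = 0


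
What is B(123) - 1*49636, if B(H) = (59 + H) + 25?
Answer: -49429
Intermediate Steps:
B(H) = 84 + H
B(123) - 1*49636 = (84 + 123) - 1*49636 = 207 - 49636 = -49429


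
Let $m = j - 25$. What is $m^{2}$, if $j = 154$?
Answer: $16641$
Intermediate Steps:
$m = 129$ ($m = 154 - 25 = 129$)
$m^{2} = 129^{2} = 16641$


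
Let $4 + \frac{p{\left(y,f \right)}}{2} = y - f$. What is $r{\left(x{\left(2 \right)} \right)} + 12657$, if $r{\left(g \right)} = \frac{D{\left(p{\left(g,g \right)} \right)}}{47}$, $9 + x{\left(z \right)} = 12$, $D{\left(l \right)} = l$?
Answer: $\frac{594871}{47} \approx 12657.0$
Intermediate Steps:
$p{\left(y,f \right)} = -8 - 2 f + 2 y$ ($p{\left(y,f \right)} = -8 + 2 \left(y - f\right) = -8 - \left(- 2 y + 2 f\right) = -8 - 2 f + 2 y$)
$x{\left(z \right)} = 3$ ($x{\left(z \right)} = -9 + 12 = 3$)
$r{\left(g \right)} = - \frac{8}{47}$ ($r{\left(g \right)} = \frac{-8 - 2 g + 2 g}{47} = \left(-8\right) \frac{1}{47} = - \frac{8}{47}$)
$r{\left(x{\left(2 \right)} \right)} + 12657 = - \frac{8}{47} + 12657 = \frac{594871}{47}$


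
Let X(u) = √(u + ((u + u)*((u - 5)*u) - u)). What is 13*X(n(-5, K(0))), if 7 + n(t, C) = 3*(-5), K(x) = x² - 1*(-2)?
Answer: 858*I*√6 ≈ 2101.7*I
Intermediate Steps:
K(x) = 2 + x² (K(x) = x² + 2 = 2 + x²)
n(t, C) = -22 (n(t, C) = -7 + 3*(-5) = -7 - 15 = -22)
X(u) = √2*√(u²*(-5 + u)) (X(u) = √(u + ((2*u)*((-5 + u)*u) - u)) = √(u + ((2*u)*(u*(-5 + u)) - u)) = √(u + (2*u²*(-5 + u) - u)) = √(u + (-u + 2*u²*(-5 + u))) = √(2*u²*(-5 + u)) = √2*√(u²*(-5 + u)))
13*X(n(-5, K(0))) = 13*(√2*√((-22)²*(-5 - 22))) = 13*(√2*√(484*(-27))) = 13*(√2*√(-13068)) = 13*(√2*(66*I*√3)) = 13*(66*I*√6) = 858*I*√6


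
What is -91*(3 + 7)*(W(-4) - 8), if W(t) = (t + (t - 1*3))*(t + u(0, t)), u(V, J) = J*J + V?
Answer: 127400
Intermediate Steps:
u(V, J) = V + J² (u(V, J) = J² + V = V + J²)
W(t) = (-3 + 2*t)*(t + t²) (W(t) = (t + (t - 1*3))*(t + (0 + t²)) = (t + (t - 3))*(t + t²) = (t + (-3 + t))*(t + t²) = (-3 + 2*t)*(t + t²))
-91*(3 + 7)*(W(-4) - 8) = -91*(3 + 7)*(-4*(-3 - 1*(-4) + 2*(-4)²) - 8) = -910*(-4*(-3 + 4 + 2*16) - 8) = -910*(-4*(-3 + 4 + 32) - 8) = -910*(-4*33 - 8) = -910*(-132 - 8) = -910*(-140) = -91*(-1400) = 127400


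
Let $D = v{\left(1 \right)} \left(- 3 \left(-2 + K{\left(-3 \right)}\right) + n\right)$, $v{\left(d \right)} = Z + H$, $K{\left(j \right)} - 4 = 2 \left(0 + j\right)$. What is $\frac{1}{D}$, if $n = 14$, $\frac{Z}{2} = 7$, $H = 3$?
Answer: $\frac{1}{442} \approx 0.0022624$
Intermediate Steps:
$Z = 14$ ($Z = 2 \cdot 7 = 14$)
$K{\left(j \right)} = 4 + 2 j$ ($K{\left(j \right)} = 4 + 2 \left(0 + j\right) = 4 + 2 j$)
$v{\left(d \right)} = 17$ ($v{\left(d \right)} = 14 + 3 = 17$)
$D = 442$ ($D = 17 \left(- 3 \left(-2 + \left(4 + 2 \left(-3\right)\right)\right) + 14\right) = 17 \left(- 3 \left(-2 + \left(4 - 6\right)\right) + 14\right) = 17 \left(- 3 \left(-2 - 2\right) + 14\right) = 17 \left(\left(-3\right) \left(-4\right) + 14\right) = 17 \left(12 + 14\right) = 17 \cdot 26 = 442$)
$\frac{1}{D} = \frac{1}{442}$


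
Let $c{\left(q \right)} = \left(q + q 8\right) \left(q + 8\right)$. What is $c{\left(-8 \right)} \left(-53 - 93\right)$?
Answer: $0$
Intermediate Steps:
$c{\left(q \right)} = 9 q \left(8 + q\right)$ ($c{\left(q \right)} = \left(q + 8 q\right) \left(8 + q\right) = 9 q \left(8 + q\right)$)
$c{\left(-8 \right)} \left(-53 - 93\right) = 9 \left(-8\right) \left(8 - 8\right) \left(-53 - 93\right) = 9 \left(-8\right) 0 \left(-146\right) = 0 \left(-146\right) = 0$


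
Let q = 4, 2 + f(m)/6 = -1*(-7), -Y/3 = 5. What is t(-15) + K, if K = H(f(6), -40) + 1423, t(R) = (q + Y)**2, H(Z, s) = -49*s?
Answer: 3504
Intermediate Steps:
Y = -15 (Y = -3*5 = -15)
f(m) = 30 (f(m) = -12 + 6*(-1*(-7)) = -12 + 6*7 = -12 + 42 = 30)
t(R) = 121 (t(R) = (4 - 15)**2 = (-11)**2 = 121)
K = 3383 (K = -49*(-40) + 1423 = 1960 + 1423 = 3383)
t(-15) + K = 121 + 3383 = 3504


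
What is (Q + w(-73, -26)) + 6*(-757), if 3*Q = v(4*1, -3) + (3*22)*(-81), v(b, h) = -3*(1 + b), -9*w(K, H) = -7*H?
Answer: -57143/9 ≈ -6349.2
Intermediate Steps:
w(K, H) = 7*H/9 (w(K, H) = -(-7)*H/9 = 7*H/9)
v(b, h) = -3 - 3*b
Q = -1787 (Q = ((-3 - 12) + (3*22)*(-81))/3 = ((-3 - 3*4) + 66*(-81))/3 = ((-3 - 12) - 5346)/3 = (-15 - 5346)/3 = (1/3)*(-5361) = -1787)
(Q + w(-73, -26)) + 6*(-757) = (-1787 + (7/9)*(-26)) + 6*(-757) = (-1787 - 182/9) - 4542 = -16265/9 - 4542 = -57143/9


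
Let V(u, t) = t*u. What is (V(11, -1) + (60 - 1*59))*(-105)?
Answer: 1050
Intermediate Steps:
(V(11, -1) + (60 - 1*59))*(-105) = (-1*11 + (60 - 1*59))*(-105) = (-11 + (60 - 59))*(-105) = (-11 + 1)*(-105) = -10*(-105) = 1050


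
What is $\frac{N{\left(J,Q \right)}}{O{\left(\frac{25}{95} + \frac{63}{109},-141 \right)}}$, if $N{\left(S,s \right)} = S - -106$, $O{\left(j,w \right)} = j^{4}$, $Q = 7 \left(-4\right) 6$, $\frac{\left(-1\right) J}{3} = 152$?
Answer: $- \frac{3219277722444175}{4604289335048} \approx -699.19$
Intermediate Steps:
$J = -456$ ($J = \left(-3\right) 152 = -456$)
$Q = -168$ ($Q = \left(-28\right) 6 = -168$)
$N{\left(S,s \right)} = 106 + S$ ($N{\left(S,s \right)} = S + 106 = 106 + S$)
$\frac{N{\left(J,Q \right)}}{O{\left(\frac{25}{95} + \frac{63}{109},-141 \right)}} = \frac{106 - 456}{\left(\frac{25}{95} + \frac{63}{109}\right)^{4}} = - \frac{350}{\left(25 \cdot \frac{1}{95} + 63 \cdot \frac{1}{109}\right)^{4}} = - \frac{350}{\left(\frac{5}{19} + \frac{63}{109}\right)^{4}} = - \frac{350}{\left(\frac{1742}{2071}\right)^{4}} = - \frac{350}{\frac{9208578670096}{18395872699681}} = \left(-350\right) \frac{18395872699681}{9208578670096} = - \frac{3219277722444175}{4604289335048}$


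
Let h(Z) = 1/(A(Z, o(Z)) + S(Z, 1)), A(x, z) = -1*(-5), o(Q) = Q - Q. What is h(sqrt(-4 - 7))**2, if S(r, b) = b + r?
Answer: (6 + I*sqrt(11))**(-2) ≈ 0.011317 - 0.018017*I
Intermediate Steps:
o(Q) = 0
A(x, z) = 5
h(Z) = 1/(6 + Z) (h(Z) = 1/(5 + (1 + Z)) = 1/(6 + Z))
h(sqrt(-4 - 7))**2 = (1/(6 + sqrt(-4 - 7)))**2 = (1/(6 + sqrt(-11)))**2 = (1/(6 + I*sqrt(11)))**2 = (6 + I*sqrt(11))**(-2)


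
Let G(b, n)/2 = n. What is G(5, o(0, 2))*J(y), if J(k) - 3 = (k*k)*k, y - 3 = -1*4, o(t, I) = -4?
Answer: -16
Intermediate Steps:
G(b, n) = 2*n
y = -1 (y = 3 - 1*4 = 3 - 4 = -1)
J(k) = 3 + k³ (J(k) = 3 + (k*k)*k = 3 + k²*k = 3 + k³)
G(5, o(0, 2))*J(y) = (2*(-4))*(3 + (-1)³) = -8*(3 - 1) = -8*2 = -16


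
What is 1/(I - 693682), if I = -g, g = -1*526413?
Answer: -1/167269 ≈ -5.9784e-6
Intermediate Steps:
g = -526413
I = 526413 (I = -1*(-526413) = 526413)
1/(I - 693682) = 1/(526413 - 693682) = 1/(-167269) = -1/167269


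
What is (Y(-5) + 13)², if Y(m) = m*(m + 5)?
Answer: 169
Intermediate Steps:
Y(m) = m*(5 + m)
(Y(-5) + 13)² = (-5*(5 - 5) + 13)² = (-5*0 + 13)² = (0 + 13)² = 13² = 169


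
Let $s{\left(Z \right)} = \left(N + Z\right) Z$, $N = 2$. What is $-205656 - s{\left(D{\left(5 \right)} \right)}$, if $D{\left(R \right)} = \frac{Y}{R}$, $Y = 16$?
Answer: $- \frac{5141816}{25} \approx -2.0567 \cdot 10^{5}$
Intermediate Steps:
$D{\left(R \right)} = \frac{16}{R}$
$s{\left(Z \right)} = Z \left(2 + Z\right)$ ($s{\left(Z \right)} = \left(2 + Z\right) Z = Z \left(2 + Z\right)$)
$-205656 - s{\left(D{\left(5 \right)} \right)} = -205656 - \frac{16}{5} \left(2 + \frac{16}{5}\right) = -205656 - 16 \cdot \frac{1}{5} \left(2 + 16 \cdot \frac{1}{5}\right) = -205656 - \frac{16 \left(2 + \frac{16}{5}\right)}{5} = -205656 - \frac{16}{5} \cdot \frac{26}{5} = -205656 - \frac{416}{25} = - \frac{5141816}{25}$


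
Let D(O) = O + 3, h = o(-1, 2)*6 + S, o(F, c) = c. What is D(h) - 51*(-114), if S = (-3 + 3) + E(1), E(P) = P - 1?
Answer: 5829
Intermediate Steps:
E(P) = -1 + P
S = 0 (S = (-3 + 3) + (-1 + 1) = 0 + 0 = 0)
h = 12 (h = 2*6 + 0 = 12 + 0 = 12)
D(O) = 3 + O
D(h) - 51*(-114) = (3 + 12) - 51*(-114) = 15 + 5814 = 5829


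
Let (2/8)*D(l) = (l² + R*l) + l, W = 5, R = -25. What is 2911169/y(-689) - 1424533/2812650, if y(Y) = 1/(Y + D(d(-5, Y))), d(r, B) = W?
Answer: -8753078353936183/2812650 ≈ -3.1120e+9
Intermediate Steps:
d(r, B) = 5
D(l) = -96*l + 4*l² (D(l) = 4*((l² - 25*l) + l) = 4*(l² - 24*l) = -96*l + 4*l²)
y(Y) = 1/(-380 + Y) (y(Y) = 1/(Y + 4*5*(-24 + 5)) = 1/(Y + 4*5*(-19)) = 1/(Y - 380) = 1/(-380 + Y))
2911169/y(-689) - 1424533/2812650 = 2911169/(1/(-380 - 689)) - 1424533/2812650 = 2911169/(1/(-1069)) - 1424533*1/2812650 = 2911169/(-1/1069) - 1424533/2812650 = 2911169*(-1069) - 1424533/2812650 = -3112039661 - 1424533/2812650 = -8753078353936183/2812650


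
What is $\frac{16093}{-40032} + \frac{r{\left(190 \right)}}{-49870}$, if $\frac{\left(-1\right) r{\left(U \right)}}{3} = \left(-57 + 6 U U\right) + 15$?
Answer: $\frac{12602595829}{998197920} \approx 12.625$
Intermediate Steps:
$r{\left(U \right)} = 126 - 18 U^{2}$ ($r{\left(U \right)} = - 3 \left(\left(-57 + 6 U U\right) + 15\right) = - 3 \left(\left(-57 + 6 U^{2}\right) + 15\right) = - 3 \left(-42 + 6 U^{2}\right) = 126 - 18 U^{2}$)
$\frac{16093}{-40032} + \frac{r{\left(190 \right)}}{-49870} = \frac{16093}{-40032} + \frac{126 - 18 \cdot 190^{2}}{-49870} = 16093 \left(- \frac{1}{40032}\right) + \left(126 - 649800\right) \left(- \frac{1}{49870}\right) = - \frac{16093}{40032} + \left(126 - 649800\right) \left(- \frac{1}{49870}\right) = - \frac{16093}{40032} - - \frac{324837}{24935} = - \frac{16093}{40032} + \frac{324837}{24935} = \frac{12602595829}{998197920}$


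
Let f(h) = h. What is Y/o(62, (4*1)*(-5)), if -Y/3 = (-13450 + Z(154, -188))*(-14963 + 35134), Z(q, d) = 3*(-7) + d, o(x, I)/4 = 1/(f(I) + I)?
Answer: -8265470670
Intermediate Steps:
o(x, I) = 2/I (o(x, I) = 4/(I + I) = 4/((2*I)) = 4*(1/(2*I)) = 2/I)
Z(q, d) = -21 + d
Y = 826547067 (Y = -3*(-13450 + (-21 - 188))*(-14963 + 35134) = -3*(-13450 - 209)*20171 = -(-40977)*20171 = -3*(-275515689) = 826547067)
Y/o(62, (4*1)*(-5)) = 826547067/((2/(((4*1)*(-5))))) = 826547067/((2/((4*(-5))))) = 826547067/((2/(-20))) = 826547067/((2*(-1/20))) = 826547067/(-⅒) = 826547067*(-10) = -8265470670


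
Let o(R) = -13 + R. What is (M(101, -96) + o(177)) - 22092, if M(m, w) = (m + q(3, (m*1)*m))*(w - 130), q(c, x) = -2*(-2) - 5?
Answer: -44528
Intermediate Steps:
q(c, x) = -1 (q(c, x) = 4 - 5 = -1)
M(m, w) = (-1 + m)*(-130 + w) (M(m, w) = (m - 1)*(w - 130) = (-1 + m)*(-130 + w))
(M(101, -96) + o(177)) - 22092 = ((130 - 1*(-96) - 130*101 + 101*(-96)) + (-13 + 177)) - 22092 = ((130 + 96 - 13130 - 9696) + 164) - 22092 = (-22600 + 164) - 22092 = -22436 - 22092 = -44528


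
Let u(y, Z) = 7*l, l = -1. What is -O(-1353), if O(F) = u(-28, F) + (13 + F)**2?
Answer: -1795593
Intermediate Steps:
u(y, Z) = -7 (u(y, Z) = 7*(-1) = -7)
O(F) = -7 + (13 + F)**2
-O(-1353) = -(-7 + (13 - 1353)**2) = -(-7 + (-1340)**2) = -(-7 + 1795600) = -1*1795593 = -1795593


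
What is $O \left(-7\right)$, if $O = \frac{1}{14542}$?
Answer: $- \frac{7}{14542} \approx -0.00048136$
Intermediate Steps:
$O = \frac{1}{14542} \approx 6.8766 \cdot 10^{-5}$
$O \left(-7\right) = \frac{1}{14542} \left(-7\right) = - \frac{7}{14542}$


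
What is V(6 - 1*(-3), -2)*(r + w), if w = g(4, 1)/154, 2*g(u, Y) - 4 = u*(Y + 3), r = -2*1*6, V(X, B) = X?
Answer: -8271/77 ≈ -107.42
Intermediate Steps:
r = -12 (r = -2*6 = -12)
g(u, Y) = 2 + u*(3 + Y)/2 (g(u, Y) = 2 + (u*(Y + 3))/2 = 2 + (u*(3 + Y))/2 = 2 + u*(3 + Y)/2)
w = 5/77 (w = (2 + (3/2)*4 + (½)*1*4)/154 = (2 + 6 + 2)*(1/154) = 10*(1/154) = 5/77 ≈ 0.064935)
V(6 - 1*(-3), -2)*(r + w) = (6 - 1*(-3))*(-12 + 5/77) = (6 + 3)*(-919/77) = 9*(-919/77) = -8271/77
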